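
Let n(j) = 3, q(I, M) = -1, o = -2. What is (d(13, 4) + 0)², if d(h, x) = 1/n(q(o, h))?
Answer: ⅑ ≈ 0.11111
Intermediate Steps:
d(h, x) = ⅓ (d(h, x) = 1/3 = ⅓)
(d(13, 4) + 0)² = (⅓ + 0)² = (⅓)² = ⅑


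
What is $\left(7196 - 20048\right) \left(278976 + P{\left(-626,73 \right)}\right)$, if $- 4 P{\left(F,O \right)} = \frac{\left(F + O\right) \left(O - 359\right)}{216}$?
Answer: $- \frac{14332187807}{4} \approx -3.583 \cdot 10^{9}$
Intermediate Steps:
$P{\left(F,O \right)} = - \frac{\left(-359 + O\right) \left(F + O\right)}{864}$ ($P{\left(F,O \right)} = - \frac{\left(F + O\right) \left(O - 359\right) \frac{1}{216}}{4} = - \frac{\left(F + O\right) \left(-359 + O\right) \frac{1}{216}}{4} = - \frac{\left(-359 + O\right) \left(F + O\right) \frac{1}{216}}{4} = - \frac{\frac{1}{216} \left(-359 + O\right) \left(F + O\right)}{4} = - \frac{\left(-359 + O\right) \left(F + O\right)}{864}$)
$\left(7196 - 20048\right) \left(278976 + P{\left(-626,73 \right)}\right) = \left(7196 - 20048\right) \left(278976 + \left(- \frac{73^{2}}{864} + \frac{359}{864} \left(-626\right) + \frac{359}{864} \cdot 73 - \left(- \frac{313}{432}\right) 73\right)\right) = - 12852 \left(278976 + \left(\left(- \frac{1}{864}\right) 5329 - \frac{112367}{432} + \frac{26207}{864} + \frac{22849}{432}\right)\right) = - 12852 \left(278976 + \left(- \frac{5329}{864} - \frac{112367}{432} + \frac{26207}{864} + \frac{22849}{432}\right)\right) = - 12852 \left(278976 - \frac{79079}{432}\right) = \left(-12852\right) \frac{120438553}{432} = - \frac{14332187807}{4}$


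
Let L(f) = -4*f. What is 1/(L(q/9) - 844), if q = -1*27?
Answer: -1/832 ≈ -0.0012019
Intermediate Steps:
q = -27
1/(L(q/9) - 844) = 1/(-(-108)/9 - 844) = 1/(-4*(-3) - 844) = 1/(12 - 844) = 1/(-832) = -1/832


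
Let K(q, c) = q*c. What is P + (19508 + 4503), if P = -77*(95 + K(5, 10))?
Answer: 12846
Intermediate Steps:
K(q, c) = c*q
P = -11165 (P = -77*(95 + 10*5) = -77*(95 + 50) = -77*145 = -11165)
P + (19508 + 4503) = -11165 + (19508 + 4503) = -11165 + 24011 = 12846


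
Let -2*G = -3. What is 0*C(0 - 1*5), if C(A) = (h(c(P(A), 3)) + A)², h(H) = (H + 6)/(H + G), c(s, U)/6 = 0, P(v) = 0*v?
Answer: 0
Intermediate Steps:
G = 3/2 (G = -½*(-3) = 3/2 ≈ 1.5000)
P(v) = 0
c(s, U) = 0 (c(s, U) = 6*0 = 0)
h(H) = (6 + H)/(3/2 + H) (h(H) = (H + 6)/(H + 3/2) = (6 + H)/(3/2 + H))
C(A) = (4 + A)² (C(A) = (2*(6 + 0)/(3 + 2*0) + A)² = (2*6/(3 + 0) + A)² = (2*6/3 + A)² = (2*(⅓)*6 + A)² = (4 + A)²)
0*C(0 - 1*5) = 0*(4 + (0 - 1*5))² = 0*(4 + (0 - 5))² = 0*(4 - 5)² = 0*(-1)² = 0*1 = 0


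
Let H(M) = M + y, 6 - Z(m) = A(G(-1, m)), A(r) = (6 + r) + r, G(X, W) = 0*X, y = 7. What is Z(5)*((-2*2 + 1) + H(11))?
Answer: 0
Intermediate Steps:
G(X, W) = 0
A(r) = 6 + 2*r
Z(m) = 0 (Z(m) = 6 - (6 + 2*0) = 6 - (6 + 0) = 6 - 1*6 = 6 - 6 = 0)
H(M) = 7 + M (H(M) = M + 7 = 7 + M)
Z(5)*((-2*2 + 1) + H(11)) = 0*((-2*2 + 1) + (7 + 11)) = 0*((-4 + 1) + 18) = 0*(-3 + 18) = 0*15 = 0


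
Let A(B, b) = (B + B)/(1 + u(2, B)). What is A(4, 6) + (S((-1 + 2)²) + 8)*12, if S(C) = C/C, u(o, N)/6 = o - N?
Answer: 1180/11 ≈ 107.27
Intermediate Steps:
u(o, N) = -6*N + 6*o (u(o, N) = 6*(o - N) = -6*N + 6*o)
A(B, b) = 2*B/(13 - 6*B) (A(B, b) = (B + B)/(1 + (-6*B + 6*2)) = (2*B)/(1 + (-6*B + 12)) = (2*B)/(1 + (12 - 6*B)) = (2*B)/(13 - 6*B) = 2*B/(13 - 6*B))
S(C) = 1
A(4, 6) + (S((-1 + 2)²) + 8)*12 = -2*4/(-13 + 6*4) + (1 + 8)*12 = -2*4/(-13 + 24) + 9*12 = -2*4/11 + 108 = -2*4*1/11 + 108 = -8/11 + 108 = 1180/11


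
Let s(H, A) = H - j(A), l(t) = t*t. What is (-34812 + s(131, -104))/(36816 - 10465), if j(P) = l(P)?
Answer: -45497/26351 ≈ -1.7266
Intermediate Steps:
l(t) = t²
j(P) = P²
s(H, A) = H - A²
(-34812 + s(131, -104))/(36816 - 10465) = (-34812 + (131 - 1*(-104)²))/(36816 - 10465) = (-34812 + (131 - 1*10816))/26351 = (-34812 + (131 - 10816))*(1/26351) = (-34812 - 10685)*(1/26351) = -45497*1/26351 = -45497/26351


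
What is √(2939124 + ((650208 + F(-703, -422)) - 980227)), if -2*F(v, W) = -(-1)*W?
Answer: 6*√72481 ≈ 1615.3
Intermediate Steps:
F(v, W) = -W/2 (F(v, W) = -(-1)*(-W)/2 = -W/2)
√(2939124 + ((650208 + F(-703, -422)) - 980227)) = √(2939124 + ((650208 - ½*(-422)) - 980227)) = √(2939124 + ((650208 + 211) - 980227)) = √(2939124 + (650419 - 980227)) = √(2939124 - 329808) = √2609316 = 6*√72481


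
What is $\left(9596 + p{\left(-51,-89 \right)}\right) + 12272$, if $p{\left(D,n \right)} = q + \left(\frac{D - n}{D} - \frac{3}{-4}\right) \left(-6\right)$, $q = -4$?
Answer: $\frac{743375}{34} \approx 21864.0$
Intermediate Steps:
$p{\left(D,n \right)} = - \frac{17}{2} - \frac{6 \left(D - n\right)}{D}$ ($p{\left(D,n \right)} = -4 + \left(\frac{D - n}{D} - \frac{3}{-4}\right) \left(-6\right) = -4 + \left(\frac{D - n}{D} - - \frac{3}{4}\right) \left(-6\right) = -4 + \left(\frac{D - n}{D} + \frac{3}{4}\right) \left(-6\right) = -4 + \left(\frac{3}{4} + \frac{D - n}{D}\right) \left(-6\right) = -4 - \left(\frac{9}{2} + \frac{6 \left(D - n\right)}{D}\right) = - \frac{17}{2} - \frac{6 \left(D - n\right)}{D}$)
$\left(9596 + p{\left(-51,-89 \right)}\right) + 12272 = \left(9596 - \left(\frac{29}{2} + \frac{534}{-51}\right)\right) + 12272 = \left(9596 - \left(\frac{29}{2} + 534 \left(- \frac{1}{51}\right)\right)\right) + 12272 = \left(9596 + \left(- \frac{29}{2} + \frac{178}{17}\right)\right) + 12272 = \left(9596 - \frac{137}{34}\right) + 12272 = \frac{326127}{34} + 12272 = \frac{743375}{34}$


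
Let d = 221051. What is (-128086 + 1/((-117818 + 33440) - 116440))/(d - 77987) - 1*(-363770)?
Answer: 10451023210092691/28729826352 ≈ 3.6377e+5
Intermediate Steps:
(-128086 + 1/((-117818 + 33440) - 116440))/(d - 77987) - 1*(-363770) = (-128086 + 1/((-117818 + 33440) - 116440))/(221051 - 77987) - 1*(-363770) = (-128086 + 1/(-84378 - 116440))/143064 + 363770 = (-128086 + 1/(-200818))*(1/143064) + 363770 = (-128086 - 1/200818)*(1/143064) + 363770 = -25721974349/200818*1/143064 + 363770 = -25721974349/28729826352 + 363770 = 10451023210092691/28729826352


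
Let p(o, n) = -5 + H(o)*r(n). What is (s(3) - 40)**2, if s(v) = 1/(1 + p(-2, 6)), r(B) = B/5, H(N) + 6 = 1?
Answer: 160801/100 ≈ 1608.0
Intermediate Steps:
H(N) = -5 (H(N) = -6 + 1 = -5)
r(B) = B/5 (r(B) = B*(1/5) = B/5)
p(o, n) = -5 - n
s(v) = -1/10 (s(v) = 1/(1 + (-5 - 1*6)) = 1/(1 + (-5 - 6)) = 1/(1 - 11) = 1/(-10) = -1/10)
(s(3) - 40)**2 = (-1/10 - 40)**2 = (-401/10)**2 = 160801/100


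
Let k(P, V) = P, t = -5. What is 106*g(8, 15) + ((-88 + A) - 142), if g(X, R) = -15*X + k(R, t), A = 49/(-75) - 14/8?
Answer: -3408721/300 ≈ -11362.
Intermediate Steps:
A = -721/300 (A = 49*(-1/75) - 14*1/8 = -49/75 - 7/4 = -721/300 ≈ -2.4033)
g(X, R) = R - 15*X (g(X, R) = -15*X + R = R - 15*X)
106*g(8, 15) + ((-88 + A) - 142) = 106*(15 - 15*8) + ((-88 - 721/300) - 142) = 106*(15 - 120) + (-27121/300 - 142) = 106*(-105) - 69721/300 = -11130 - 69721/300 = -3408721/300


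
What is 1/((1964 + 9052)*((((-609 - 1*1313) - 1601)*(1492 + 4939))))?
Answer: -1/249583045608 ≈ -4.0067e-12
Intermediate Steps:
1/((1964 + 9052)*((((-609 - 1*1313) - 1601)*(1492 + 4939)))) = 1/(11016*((((-609 - 1313) - 1601)*6431))) = 1/(11016*(((-1922 - 1601)*6431))) = 1/(11016*((-3523*6431))) = (1/11016)/(-22656413) = (1/11016)*(-1/22656413) = -1/249583045608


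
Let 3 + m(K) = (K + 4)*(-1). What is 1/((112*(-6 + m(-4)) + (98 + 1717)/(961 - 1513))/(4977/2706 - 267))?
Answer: 22004100/83920727 ≈ 0.26220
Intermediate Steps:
m(K) = -7 - K (m(K) = -3 + (K + 4)*(-1) = -3 + (4 + K)*(-1) = -3 + (-4 - K) = -7 - K)
1/((112*(-6 + m(-4)) + (98 + 1717)/(961 - 1513))/(4977/2706 - 267)) = 1/((112*(-6 + (-7 - 1*(-4))) + (98 + 1717)/(961 - 1513))/(4977/2706 - 267)) = 1/((112*(-6 + (-7 + 4)) + 1815/(-552))/(4977*(1/2706) - 267)) = 1/((112*(-6 - 3) + 1815*(-1/552))/(1659/902 - 267)) = 1/((112*(-9) - 605/184)/(-239175/902)) = 1/((-1008 - 605/184)*(-902/239175)) = 1/(-186077/184*(-902/239175)) = 1/(83920727/22004100) = 22004100/83920727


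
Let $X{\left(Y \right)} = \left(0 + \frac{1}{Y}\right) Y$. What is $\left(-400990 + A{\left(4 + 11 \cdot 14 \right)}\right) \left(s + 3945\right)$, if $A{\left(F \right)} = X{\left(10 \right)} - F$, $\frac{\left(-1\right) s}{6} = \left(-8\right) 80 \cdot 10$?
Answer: $-16986569715$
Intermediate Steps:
$X{\left(Y \right)} = 1$ ($X{\left(Y \right)} = \frac{Y}{Y} = 1$)
$s = 38400$ ($s = - 6 \left(-8\right) 80 \cdot 10 = - 6 \left(\left(-640\right) 10\right) = \left(-6\right) \left(-6400\right) = 38400$)
$A{\left(F \right)} = 1 - F$
$\left(-400990 + A{\left(4 + 11 \cdot 14 \right)}\right) \left(s + 3945\right) = \left(-400990 - \left(3 + 154\right)\right) \left(38400 + 3945\right) = \left(-400990 + \left(1 - \left(4 + 154\right)\right)\right) 42345 = \left(-400990 + \left(1 - 158\right)\right) 42345 = \left(-400990 - 157\right) 42345 = \left(-401147\right) 42345 = -16986569715$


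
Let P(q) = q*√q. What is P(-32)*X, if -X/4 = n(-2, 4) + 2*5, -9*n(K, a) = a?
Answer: 44032*I*√2/9 ≈ 6919.0*I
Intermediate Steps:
n(K, a) = -a/9
P(q) = q^(3/2)
X = -344/9 (X = -4*(-⅑*4 + 2*5) = -4*(-4/9 + 10) = -4*86/9 = -344/9 ≈ -38.222)
P(-32)*X = (-32)^(3/2)*(-344/9) = -128*I*√2*(-344/9) = 44032*I*√2/9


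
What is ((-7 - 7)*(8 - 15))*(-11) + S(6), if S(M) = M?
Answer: -1072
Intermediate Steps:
((-7 - 7)*(8 - 15))*(-11) + S(6) = ((-7 - 7)*(8 - 15))*(-11) + 6 = -14*(-7)*(-11) + 6 = 98*(-11) + 6 = -1078 + 6 = -1072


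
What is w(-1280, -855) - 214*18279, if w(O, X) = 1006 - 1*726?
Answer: -3911426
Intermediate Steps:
w(O, X) = 280 (w(O, X) = 1006 - 726 = 280)
w(-1280, -855) - 214*18279 = 280 - 214*18279 = 280 - 3911706 = -3911426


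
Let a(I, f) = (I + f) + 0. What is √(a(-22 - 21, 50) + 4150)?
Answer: √4157 ≈ 64.475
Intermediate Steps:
a(I, f) = I + f
√(a(-22 - 21, 50) + 4150) = √(((-22 - 21) + 50) + 4150) = √((-43 + 50) + 4150) = √(7 + 4150) = √4157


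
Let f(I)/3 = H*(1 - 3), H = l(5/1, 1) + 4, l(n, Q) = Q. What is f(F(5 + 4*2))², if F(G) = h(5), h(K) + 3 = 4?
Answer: 900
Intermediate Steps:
h(K) = 1 (h(K) = -3 + 4 = 1)
H = 5 (H = 1 + 4 = 5)
F(G) = 1
f(I) = -30 (f(I) = 3*(5*(1 - 3)) = 3*(5*(-2)) = 3*(-10) = -30)
f(F(5 + 4*2))² = (-30)² = 900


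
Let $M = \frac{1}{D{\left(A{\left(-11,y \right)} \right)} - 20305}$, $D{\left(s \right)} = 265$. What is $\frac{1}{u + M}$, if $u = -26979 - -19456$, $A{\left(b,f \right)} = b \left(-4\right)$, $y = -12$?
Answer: $- \frac{20040}{150760921} \approx -0.00013293$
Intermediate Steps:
$A{\left(b,f \right)} = - 4 b$
$u = -7523$ ($u = -26979 + 19456 = -7523$)
$M = - \frac{1}{20040}$ ($M = \frac{1}{265 - 20305} = \frac{1}{-20040} = - \frac{1}{20040} \approx -4.99 \cdot 10^{-5}$)
$\frac{1}{u + M} = \frac{1}{-7523 - \frac{1}{20040}} = \frac{1}{- \frac{150760921}{20040}} = - \frac{20040}{150760921}$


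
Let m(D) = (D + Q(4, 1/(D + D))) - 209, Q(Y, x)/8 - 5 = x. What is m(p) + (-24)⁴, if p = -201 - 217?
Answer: 69218499/209 ≈ 3.3119e+5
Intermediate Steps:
Q(Y, x) = 40 + 8*x
p = -418
m(D) = -169 + D + 4/D (m(D) = (D + (40 + 8/(D + D))) - 209 = (D + (40 + 8/((2*D)))) - 209 = (D + (40 + 8*(1/(2*D)))) - 209 = (D + (40 + 4/D)) - 209 = (40 + D + 4/D) - 209 = -169 + D + 4/D)
m(p) + (-24)⁴ = (-169 - 418 + 4/(-418)) + (-24)⁴ = (-169 - 418 + 4*(-1/418)) + 331776 = (-169 - 418 - 2/209) + 331776 = -122685/209 + 331776 = 69218499/209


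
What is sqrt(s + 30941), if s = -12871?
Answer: sqrt(18070) ≈ 134.42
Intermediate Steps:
sqrt(s + 30941) = sqrt(-12871 + 30941) = sqrt(18070)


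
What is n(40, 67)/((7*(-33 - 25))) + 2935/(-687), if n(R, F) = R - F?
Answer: -1173061/278922 ≈ -4.2057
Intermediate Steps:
n(40, 67)/((7*(-33 - 25))) + 2935/(-687) = (40 - 1*67)/((7*(-33 - 25))) + 2935/(-687) = (40 - 67)/((7*(-58))) + 2935*(-1/687) = -27/(-406) - 2935/687 = -27*(-1/406) - 2935/687 = 27/406 - 2935/687 = -1173061/278922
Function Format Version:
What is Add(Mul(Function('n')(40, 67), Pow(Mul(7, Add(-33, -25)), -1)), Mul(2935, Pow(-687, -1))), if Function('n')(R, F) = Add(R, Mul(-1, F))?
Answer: Rational(-1173061, 278922) ≈ -4.2057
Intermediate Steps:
Add(Mul(Function('n')(40, 67), Pow(Mul(7, Add(-33, -25)), -1)), Mul(2935, Pow(-687, -1))) = Add(Mul(Add(40, Mul(-1, 67)), Pow(Mul(7, Add(-33, -25)), -1)), Mul(2935, Pow(-687, -1))) = Add(Mul(Add(40, -67), Pow(Mul(7, -58), -1)), Mul(2935, Rational(-1, 687))) = Add(Mul(-27, Pow(-406, -1)), Rational(-2935, 687)) = Add(Mul(-27, Rational(-1, 406)), Rational(-2935, 687)) = Add(Rational(27, 406), Rational(-2935, 687)) = Rational(-1173061, 278922)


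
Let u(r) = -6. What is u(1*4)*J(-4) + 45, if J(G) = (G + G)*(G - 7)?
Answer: -483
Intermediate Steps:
J(G) = 2*G*(-7 + G) (J(G) = (2*G)*(-7 + G) = 2*G*(-7 + G))
u(1*4)*J(-4) + 45 = -12*(-4)*(-7 - 4) + 45 = -12*(-4)*(-11) + 45 = -6*88 + 45 = -528 + 45 = -483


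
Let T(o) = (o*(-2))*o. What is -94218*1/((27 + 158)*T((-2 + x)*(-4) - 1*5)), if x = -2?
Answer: 47109/22385 ≈ 2.1045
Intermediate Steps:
T(o) = -2*o² (T(o) = (-2*o)*o = -2*o²)
-94218*1/((27 + 158)*T((-2 + x)*(-4) - 1*5)) = -94218*(-1/(2*(27 + 158)*((-2 - 2)*(-4) - 1*5)²)) = -94218*(-1/(370*(-4*(-4) - 5)²)) = -94218*(-1/(370*(16 - 5)²)) = -94218/(185*(-2*11²)) = -94218/(185*(-2*121)) = -94218/(185*(-242)) = -94218/(-44770) = -94218*(-1/44770) = 47109/22385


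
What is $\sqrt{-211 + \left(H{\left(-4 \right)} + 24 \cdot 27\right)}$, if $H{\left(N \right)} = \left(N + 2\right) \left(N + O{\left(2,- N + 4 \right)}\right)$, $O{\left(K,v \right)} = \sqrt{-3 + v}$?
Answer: $\sqrt{445 - 2 \sqrt{5}} \approx 20.989$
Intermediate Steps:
$H{\left(N \right)} = \left(2 + N\right) \left(N + \sqrt{1 - N}\right)$ ($H{\left(N \right)} = \left(N + 2\right) \left(N + \sqrt{-3 - \left(-4 + N\right)}\right) = \left(2 + N\right) \left(N + \sqrt{-3 - \left(-4 + N\right)}\right) = \left(2 + N\right) \left(N + \sqrt{1 - N}\right)$)
$\sqrt{-211 + \left(H{\left(-4 \right)} + 24 \cdot 27\right)} = \sqrt{-211 + \left(\left(\left(-4\right)^{2} + 2 \left(-4\right) + 2 \sqrt{1 - -4} - 4 \sqrt{1 - -4}\right) + 24 \cdot 27\right)} = \sqrt{-211 + \left(\left(16 - 8 + 2 \sqrt{1 + 4} - 4 \sqrt{1 + 4}\right) + 648\right)} = \sqrt{-211 + \left(\left(16 - 8 + 2 \sqrt{5} - 4 \sqrt{5}\right) + 648\right)} = \sqrt{-211 + \left(\left(8 - 2 \sqrt{5}\right) + 648\right)} = \sqrt{-211 + \left(656 - 2 \sqrt{5}\right)} = \sqrt{445 - 2 \sqrt{5}}$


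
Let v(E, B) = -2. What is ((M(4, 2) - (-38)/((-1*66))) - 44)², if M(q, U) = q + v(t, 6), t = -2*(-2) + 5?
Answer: 1974025/1089 ≈ 1812.7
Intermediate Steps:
t = 9 (t = 4 + 5 = 9)
M(q, U) = -2 + q (M(q, U) = q - 2 = -2 + q)
((M(4, 2) - (-38)/((-1*66))) - 44)² = (((-2 + 4) - (-38)/((-1*66))) - 44)² = ((2 - (-38)/(-66)) - 44)² = ((2 - (-38)*(-1)/66) - 44)² = ((2 - 1*19/33) - 44)² = ((2 - 19/33) - 44)² = (47/33 - 44)² = (-1405/33)² = 1974025/1089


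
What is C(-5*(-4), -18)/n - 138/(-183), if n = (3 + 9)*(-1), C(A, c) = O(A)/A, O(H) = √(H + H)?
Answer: 46/61 - √10/120 ≈ 0.72775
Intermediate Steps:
O(H) = √2*√H (O(H) = √(2*H) = √2*√H)
C(A, c) = √2/√A (C(A, c) = (√2*√A)/A = √2/√A)
n = -12 (n = 12*(-1) = -12)
C(-5*(-4), -18)/n - 138/(-183) = (√2/√(-5*(-4)))/(-12) - 138/(-183) = (√2/√20)*(-1/12) - 138*(-1/183) = (√2*(√5/10))*(-1/12) + 46/61 = (√10/10)*(-1/12) + 46/61 = -√10/120 + 46/61 = 46/61 - √10/120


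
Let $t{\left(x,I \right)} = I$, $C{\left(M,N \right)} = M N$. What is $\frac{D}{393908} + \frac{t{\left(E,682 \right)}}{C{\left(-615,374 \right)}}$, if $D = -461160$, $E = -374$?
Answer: $- \frac{1208409737}{1029577035} \approx -1.1737$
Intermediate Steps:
$\frac{D}{393908} + \frac{t{\left(E,682 \right)}}{C{\left(-615,374 \right)}} = - \frac{461160}{393908} + \frac{682}{\left(-615\right) 374} = \left(-461160\right) \frac{1}{393908} + \frac{682}{-230010} = - \frac{115290}{98477} + 682 \left(- \frac{1}{230010}\right) = - \frac{115290}{98477} - \frac{31}{10455} = - \frac{1208409737}{1029577035}$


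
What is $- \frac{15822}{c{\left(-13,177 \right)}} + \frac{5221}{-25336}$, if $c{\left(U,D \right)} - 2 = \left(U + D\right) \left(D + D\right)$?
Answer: $- \frac{351993505}{735478744} \approx -0.47859$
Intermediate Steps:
$c{\left(U,D \right)} = 2 + 2 D \left(D + U\right)$ ($c{\left(U,D \right)} = 2 + \left(U + D\right) \left(D + D\right) = 2 + \left(D + U\right) 2 D = 2 + 2 D \left(D + U\right)$)
$- \frac{15822}{c{\left(-13,177 \right)}} + \frac{5221}{-25336} = - \frac{15822}{2 + 2 \cdot 177^{2} + 2 \cdot 177 \left(-13\right)} + \frac{5221}{-25336} = - \frac{15822}{2 + 2 \cdot 31329 - 4602} + 5221 \left(- \frac{1}{25336}\right) = - \frac{15822}{2 + 62658 - 4602} - \frac{5221}{25336} = - \frac{15822}{58058} - \frac{5221}{25336} = \left(-15822\right) \frac{1}{58058} - \frac{5221}{25336} = - \frac{7911}{29029} - \frac{5221}{25336} = - \frac{351993505}{735478744}$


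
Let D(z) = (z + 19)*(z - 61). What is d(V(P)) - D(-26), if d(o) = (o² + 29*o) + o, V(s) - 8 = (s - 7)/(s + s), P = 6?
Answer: -44471/144 ≈ -308.83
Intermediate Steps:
V(s) = 8 + (-7 + s)/(2*s) (V(s) = 8 + (s - 7)/(s + s) = 8 + (-7 + s)/((2*s)) = 8 + (-7 + s)*(1/(2*s)) = 8 + (-7 + s)/(2*s))
D(z) = (-61 + z)*(19 + z) (D(z) = (19 + z)*(-61 + z) = (-61 + z)*(19 + z))
d(o) = o² + 30*o
d(V(P)) - D(-26) = ((½)*(-7 + 17*6)/6)*(30 + (½)*(-7 + 17*6)/6) - (-1159 + (-26)² - 42*(-26)) = ((½)*(⅙)*(-7 + 102))*(30 + (½)*(⅙)*(-7 + 102)) - (-1159 + 676 + 1092) = ((½)*(⅙)*95)*(30 + (½)*(⅙)*95) - 1*609 = 95*(30 + 95/12)/12 - 609 = (95/12)*(455/12) - 609 = 43225/144 - 609 = -44471/144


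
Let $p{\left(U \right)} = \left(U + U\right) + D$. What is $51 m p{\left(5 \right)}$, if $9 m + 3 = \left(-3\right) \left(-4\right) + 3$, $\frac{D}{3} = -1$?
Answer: $476$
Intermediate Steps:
$D = -3$ ($D = 3 \left(-1\right) = -3$)
$m = \frac{4}{3}$ ($m = - \frac{1}{3} + \frac{\left(-3\right) \left(-4\right) + 3}{9} = - \frac{1}{3} + \frac{12 + 3}{9} = - \frac{1}{3} + \frac{1}{9} \cdot 15 = - \frac{1}{3} + \frac{5}{3} = \frac{4}{3} \approx 1.3333$)
$p{\left(U \right)} = -3 + 2 U$ ($p{\left(U \right)} = \left(U + U\right) - 3 = 2 U - 3 = -3 + 2 U$)
$51 m p{\left(5 \right)} = 51 \cdot \frac{4}{3} \left(-3 + 2 \cdot 5\right) = 68 \left(-3 + 10\right) = 68 \cdot 7 = 476$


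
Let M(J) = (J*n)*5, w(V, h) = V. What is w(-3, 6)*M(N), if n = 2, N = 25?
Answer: -750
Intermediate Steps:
M(J) = 10*J (M(J) = (J*2)*5 = (2*J)*5 = 10*J)
w(-3, 6)*M(N) = -30*25 = -3*250 = -750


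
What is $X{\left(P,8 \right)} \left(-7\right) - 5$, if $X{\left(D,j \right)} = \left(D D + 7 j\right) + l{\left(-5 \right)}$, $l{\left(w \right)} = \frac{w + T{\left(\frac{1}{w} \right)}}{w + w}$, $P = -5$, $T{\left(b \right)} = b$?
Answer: $- \frac{14391}{25} \approx -575.64$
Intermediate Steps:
$l{\left(w \right)} = \frac{w + \frac{1}{w}}{2 w}$ ($l{\left(w \right)} = \frac{w + \frac{1}{w}}{w + w} = \frac{w + \frac{1}{w}}{2 w}$)
$X{\left(D,j \right)} = \frac{13}{25} + D^{2} + 7 j$ ($X{\left(D,j \right)} = \left(D D + 7 j\right) + \frac{1 + \left(-5\right)^{2}}{2 \cdot 25} = \left(D^{2} + 7 j\right) + \frac{1}{2} \cdot \frac{1}{25} \left(1 + 25\right) = \left(D^{2} + 7 j\right) + \frac{1}{2} \cdot \frac{1}{25} \cdot 26 = \left(D^{2} + 7 j\right) + \frac{13}{25} = \frac{13}{25} + D^{2} + 7 j$)
$X{\left(P,8 \right)} \left(-7\right) - 5 = \left(\frac{13}{25} + \left(-5\right)^{2} + 7 \cdot 8\right) \left(-7\right) - 5 = \left(\frac{13}{25} + 25 + 56\right) \left(-7\right) - 5 = \frac{2038}{25} \left(-7\right) - 5 = - \frac{14266}{25} - 5 = - \frac{14391}{25}$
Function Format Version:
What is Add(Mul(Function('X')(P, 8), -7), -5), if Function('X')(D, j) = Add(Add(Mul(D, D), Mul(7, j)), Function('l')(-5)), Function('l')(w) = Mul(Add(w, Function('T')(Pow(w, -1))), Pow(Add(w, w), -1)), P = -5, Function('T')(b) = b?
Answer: Rational(-14391, 25) ≈ -575.64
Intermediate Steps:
Function('l')(w) = Mul(Rational(1, 2), Pow(w, -1), Add(w, Pow(w, -1))) (Function('l')(w) = Mul(Add(w, Pow(w, -1)), Pow(Add(w, w), -1)) = Mul(Add(w, Pow(w, -1)), Pow(Mul(2, w), -1)) = Mul(Add(w, Pow(w, -1)), Mul(Rational(1, 2), Pow(w, -1))) = Mul(Rational(1, 2), Pow(w, -1), Add(w, Pow(w, -1))))
Function('X')(D, j) = Add(Rational(13, 25), Pow(D, 2), Mul(7, j)) (Function('X')(D, j) = Add(Add(Mul(D, D), Mul(7, j)), Mul(Rational(1, 2), Pow(-5, -2), Add(1, Pow(-5, 2)))) = Add(Add(Pow(D, 2), Mul(7, j)), Mul(Rational(1, 2), Rational(1, 25), Add(1, 25))) = Add(Add(Pow(D, 2), Mul(7, j)), Mul(Rational(1, 2), Rational(1, 25), 26)) = Add(Add(Pow(D, 2), Mul(7, j)), Rational(13, 25)) = Add(Rational(13, 25), Pow(D, 2), Mul(7, j)))
Add(Mul(Function('X')(P, 8), -7), -5) = Add(Mul(Add(Rational(13, 25), Pow(-5, 2), Mul(7, 8)), -7), -5) = Add(Mul(Add(Rational(13, 25), 25, 56), -7), -5) = Add(Mul(Rational(2038, 25), -7), -5) = Add(Rational(-14266, 25), -5) = Rational(-14391, 25)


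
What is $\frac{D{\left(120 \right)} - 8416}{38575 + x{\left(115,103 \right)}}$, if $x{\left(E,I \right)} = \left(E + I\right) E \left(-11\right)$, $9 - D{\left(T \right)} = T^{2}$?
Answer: $\frac{22807}{237195} \approx 0.096153$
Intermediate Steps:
$D{\left(T \right)} = 9 - T^{2}$
$x{\left(E,I \right)} = - 11 E \left(E + I\right)$ ($x{\left(E,I \right)} = E \left(E + I\right) \left(-11\right) = - 11 E \left(E + I\right)$)
$\frac{D{\left(120 \right)} - 8416}{38575 + x{\left(115,103 \right)}} = \frac{\left(9 - 120^{2}\right) - 8416}{38575 - 1265 \left(115 + 103\right)} = \frac{\left(9 - 14400\right) - 8416}{38575 - 1265 \cdot 218} = \frac{\left(9 - 14400\right) - 8416}{38575 - 275770} = \frac{-14391 - 8416}{-237195} = \left(-22807\right) \left(- \frac{1}{237195}\right) = \frac{22807}{237195}$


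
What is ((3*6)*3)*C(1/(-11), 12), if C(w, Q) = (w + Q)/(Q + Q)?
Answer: 1179/44 ≈ 26.795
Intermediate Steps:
C(w, Q) = (Q + w)/(2*Q) (C(w, Q) = (Q + w)/((2*Q)) = (Q + w)*(1/(2*Q)) = (Q + w)/(2*Q))
((3*6)*3)*C(1/(-11), 12) = ((3*6)*3)*((½)*(12 + 1/(-11))/12) = (18*3)*((½)*(1/12)*(12 - 1/11)) = 54*((½)*(1/12)*(131/11)) = 54*(131/264) = 1179/44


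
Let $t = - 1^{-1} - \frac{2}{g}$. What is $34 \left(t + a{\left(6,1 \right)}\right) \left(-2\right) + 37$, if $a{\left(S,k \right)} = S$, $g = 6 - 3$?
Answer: $- \frac{773}{3} \approx -257.67$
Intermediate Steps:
$g = 3$ ($g = 6 - 3 = 3$)
$t = - \frac{5}{3}$ ($t = - 1^{-1} - \frac{2}{3} = \left(-1\right) 1 - \frac{2}{3} = -1 - \frac{2}{3} = - \frac{5}{3} \approx -1.6667$)
$34 \left(t + a{\left(6,1 \right)}\right) \left(-2\right) + 37 = 34 \left(- \frac{5}{3} + 6\right) \left(-2\right) + 37 = 34 \cdot \frac{13}{3} \left(-2\right) + 37 = 34 \left(- \frac{26}{3}\right) + 37 = - \frac{884}{3} + 37 = - \frac{773}{3}$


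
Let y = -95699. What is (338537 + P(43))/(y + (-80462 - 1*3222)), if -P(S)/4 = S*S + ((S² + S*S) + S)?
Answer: -316177/179383 ≈ -1.7626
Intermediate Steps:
P(S) = -12*S² - 4*S (P(S) = -4*(S*S + ((S² + S*S) + S)) = -4*(S² + ((S² + S²) + S)) = -4*(S² + (2*S² + S)) = -4*(S² + (S + 2*S²)) = -4*(S + 3*S²) = -12*S² - 4*S)
(338537 + P(43))/(y + (-80462 - 1*3222)) = (338537 - 4*43*(1 + 3*43))/(-95699 + (-80462 - 1*3222)) = (338537 - 4*43*(1 + 129))/(-95699 + (-80462 - 3222)) = (338537 - 4*43*130)/(-95699 - 83684) = (338537 - 22360)/(-179383) = 316177*(-1/179383) = -316177/179383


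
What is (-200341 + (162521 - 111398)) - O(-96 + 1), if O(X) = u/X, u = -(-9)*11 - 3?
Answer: -14175614/95 ≈ -1.4922e+5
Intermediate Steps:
u = 96 (u = -9*(-11) - 3 = 99 - 3 = 96)
O(X) = 96/X
(-200341 + (162521 - 111398)) - O(-96 + 1) = (-200341 + (162521 - 111398)) - 96/(-96 + 1) = (-200341 + 51123) - 96/(-95) = -149218 - 96*(-1)/95 = -149218 - 1*(-96/95) = -149218 + 96/95 = -14175614/95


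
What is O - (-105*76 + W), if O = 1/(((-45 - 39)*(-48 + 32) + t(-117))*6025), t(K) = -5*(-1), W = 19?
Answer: 64704818726/8127725 ≈ 7961.0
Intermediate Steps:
t(K) = 5
O = 1/8127725 (O = 1/(((-45 - 39)*(-48 + 32) + 5)*6025) = (1/6025)/(-84*(-16) + 5) = (1/6025)/(1344 + 5) = (1/6025)/1349 = (1/1349)*(1/6025) = 1/8127725 ≈ 1.2304e-7)
O - (-105*76 + W) = 1/8127725 - (-105*76 + 19) = 1/8127725 - (-7980 + 19) = 1/8127725 - 1*(-7961) = 1/8127725 + 7961 = 64704818726/8127725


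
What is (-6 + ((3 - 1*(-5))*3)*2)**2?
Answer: 1764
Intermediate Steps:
(-6 + ((3 - 1*(-5))*3)*2)**2 = (-6 + ((3 + 5)*3)*2)**2 = (-6 + (8*3)*2)**2 = (-6 + 24*2)**2 = (-6 + 48)**2 = 42**2 = 1764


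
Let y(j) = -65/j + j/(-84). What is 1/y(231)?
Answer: -924/2801 ≈ -0.32988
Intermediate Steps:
y(j) = -65/j - j/84 (y(j) = -65/j + j*(-1/84) = -65/j - j/84)
1/y(231) = 1/(-65/231 - 1/84*231) = 1/(-65*1/231 - 11/4) = 1/(-65/231 - 11/4) = 1/(-2801/924) = -924/2801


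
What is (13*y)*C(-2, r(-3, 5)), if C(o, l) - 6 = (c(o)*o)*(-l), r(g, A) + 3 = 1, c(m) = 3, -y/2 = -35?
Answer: -5460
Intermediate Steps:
y = 70 (y = -2*(-35) = 70)
r(g, A) = -2 (r(g, A) = -3 + 1 = -2)
C(o, l) = 6 - 3*l*o (C(o, l) = 6 + (3*o)*(-l) = 6 - 3*l*o)
(13*y)*C(-2, r(-3, 5)) = (13*70)*(6 - 3*(-2)*(-2)) = 910*(6 - 12) = 910*(-6) = -5460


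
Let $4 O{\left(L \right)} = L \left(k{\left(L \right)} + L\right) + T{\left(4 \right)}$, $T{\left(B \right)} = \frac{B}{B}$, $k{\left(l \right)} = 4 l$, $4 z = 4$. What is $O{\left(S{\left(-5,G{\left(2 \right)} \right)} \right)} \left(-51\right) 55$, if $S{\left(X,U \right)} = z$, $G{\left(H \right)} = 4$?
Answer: $- \frac{8415}{2} \approx -4207.5$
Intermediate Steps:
$z = 1$ ($z = \frac{1}{4} \cdot 4 = 1$)
$S{\left(X,U \right)} = 1$
$T{\left(B \right)} = 1$
$O{\left(L \right)} = \frac{1}{4} + \frac{5 L^{2}}{4}$ ($O{\left(L \right)} = \frac{L \left(4 L + L\right) + 1}{4} = \frac{L 5 L + 1}{4} = \frac{5 L^{2} + 1}{4} = \frac{1 + 5 L^{2}}{4} = \frac{1}{4} + \frac{5 L^{2}}{4}$)
$O{\left(S{\left(-5,G{\left(2 \right)} \right)} \right)} \left(-51\right) 55 = \left(\frac{1}{4} + \frac{5 \cdot 1^{2}}{4}\right) \left(-51\right) 55 = \left(\frac{1}{4} + \frac{5}{4} \cdot 1\right) \left(-51\right) 55 = \left(\frac{1}{4} + \frac{5}{4}\right) \left(-51\right) 55 = \frac{3}{2} \left(-51\right) 55 = \left(- \frac{153}{2}\right) 55 = - \frac{8415}{2}$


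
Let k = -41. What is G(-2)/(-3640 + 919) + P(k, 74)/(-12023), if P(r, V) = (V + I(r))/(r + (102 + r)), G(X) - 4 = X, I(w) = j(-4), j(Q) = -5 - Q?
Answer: -679553/654291660 ≈ -0.0010386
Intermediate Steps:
I(w) = -1 (I(w) = -5 - 1*(-4) = -5 + 4 = -1)
G(X) = 4 + X
P(r, V) = (-1 + V)/(102 + 2*r) (P(r, V) = (V - 1)/(r + (102 + r)) = (-1 + V)/(102 + 2*r))
G(-2)/(-3640 + 919) + P(k, 74)/(-12023) = (4 - 2)/(-3640 + 919) + ((-1 + 74)/(2*(51 - 41)))/(-12023) = 2/(-2721) + ((½)*73/10)*(-1/12023) = 2*(-1/2721) + ((½)*(⅒)*73)*(-1/12023) = -2/2721 + (73/20)*(-1/12023) = -2/2721 - 73/240460 = -679553/654291660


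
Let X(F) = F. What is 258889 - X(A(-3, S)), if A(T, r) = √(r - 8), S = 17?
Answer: 258886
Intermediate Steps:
A(T, r) = √(-8 + r)
258889 - X(A(-3, S)) = 258889 - √(-8 + 17) = 258889 - √9 = 258889 - 1*3 = 258889 - 3 = 258886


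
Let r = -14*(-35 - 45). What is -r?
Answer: -1120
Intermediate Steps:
r = 1120 (r = -14*(-80) = 1120)
-r = -1*1120 = -1120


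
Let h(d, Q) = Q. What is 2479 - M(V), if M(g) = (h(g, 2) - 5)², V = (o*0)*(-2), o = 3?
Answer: 2470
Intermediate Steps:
V = 0 (V = (3*0)*(-2) = 0*(-2) = 0)
M(g) = 9 (M(g) = (2 - 5)² = (-3)² = 9)
2479 - M(V) = 2479 - 1*9 = 2479 - 9 = 2470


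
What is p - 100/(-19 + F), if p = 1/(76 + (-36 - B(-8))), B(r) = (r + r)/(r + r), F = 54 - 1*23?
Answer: -108/13 ≈ -8.3077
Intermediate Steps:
F = 31 (F = 54 - 23 = 31)
B(r) = 1 (B(r) = (2*r)/((2*r)) = (2*r)*(1/(2*r)) = 1)
p = 1/39 (p = 1/(76 + (-36 - 1*1)) = 1/(76 + (-36 - 1)) = 1/(76 - 37) = 1/39 ≈ 0.025641)
p - 100/(-19 + F) = 1/39 - 100/(-19 + 31) = 1/39 - 100/12 = 1/39 - 100*1/12 = 1/39 - 25/3 = -108/13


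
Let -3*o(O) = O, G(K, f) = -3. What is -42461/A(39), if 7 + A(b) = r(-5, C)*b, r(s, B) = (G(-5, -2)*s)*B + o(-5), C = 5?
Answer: -42461/2983 ≈ -14.234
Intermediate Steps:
o(O) = -O/3
r(s, B) = 5/3 - 3*B*s (r(s, B) = (-3*s)*B - ⅓*(-5) = -3*B*s + 5/3 = 5/3 - 3*B*s)
A(b) = -7 + 230*b/3 (A(b) = -7 + (5/3 - 3*5*(-5))*b = -7 + (5/3 + 75)*b = -7 + 230*b/3)
-42461/A(39) = -42461/(-7 + (230/3)*39) = -42461/(-7 + 2990) = -42461/2983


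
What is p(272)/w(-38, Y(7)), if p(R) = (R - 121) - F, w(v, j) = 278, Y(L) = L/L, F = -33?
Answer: 92/139 ≈ 0.66187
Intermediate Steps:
Y(L) = 1
p(R) = -88 + R (p(R) = (R - 121) - 1*(-33) = (-121 + R) + 33 = -88 + R)
p(272)/w(-38, Y(7)) = (-88 + 272)/278 = 184*(1/278) = 92/139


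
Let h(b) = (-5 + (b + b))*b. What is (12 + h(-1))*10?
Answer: 190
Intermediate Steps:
h(b) = b*(-5 + 2*b) (h(b) = (-5 + 2*b)*b = b*(-5 + 2*b))
(12 + h(-1))*10 = (12 - (-5 + 2*(-1)))*10 = (12 - (-5 - 2))*10 = (12 - 1*(-7))*10 = (12 + 7)*10 = 19*10 = 190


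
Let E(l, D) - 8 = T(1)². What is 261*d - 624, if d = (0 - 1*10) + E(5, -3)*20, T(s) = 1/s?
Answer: 43746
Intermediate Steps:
T(s) = 1/s
E(l, D) = 9 (E(l, D) = 8 + (1/1)² = 8 + 1² = 8 + 1 = 9)
d = 170 (d = (0 - 1*10) + 9*20 = (0 - 10) + 180 = -10 + 180 = 170)
261*d - 624 = 261*170 - 624 = 44370 - 624 = 43746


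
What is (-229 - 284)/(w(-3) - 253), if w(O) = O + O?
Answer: 513/259 ≈ 1.9807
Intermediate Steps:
w(O) = 2*O
(-229 - 284)/(w(-3) - 253) = (-229 - 284)/(2*(-3) - 253) = -513/(-6 - 253) = -513/(-259) = -513*(-1/259) = 513/259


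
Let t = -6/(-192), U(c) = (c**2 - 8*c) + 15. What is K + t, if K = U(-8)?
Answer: 4577/32 ≈ 143.03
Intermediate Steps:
U(c) = 15 + c**2 - 8*c
t = 1/32 (t = -6*(-1/192) = 1/32 ≈ 0.031250)
K = 143 (K = 15 + (-8)**2 - 8*(-8) = 15 + 64 + 64 = 143)
K + t = 143 + 1/32 = 4577/32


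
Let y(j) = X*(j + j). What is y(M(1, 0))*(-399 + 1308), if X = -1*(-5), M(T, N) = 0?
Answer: 0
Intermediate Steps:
X = 5
y(j) = 10*j (y(j) = 5*(j + j) = 5*(2*j) = 10*j)
y(M(1, 0))*(-399 + 1308) = (10*0)*(-399 + 1308) = 0*909 = 0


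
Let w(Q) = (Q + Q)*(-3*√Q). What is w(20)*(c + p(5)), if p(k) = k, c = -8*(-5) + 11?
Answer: -13440*√5 ≈ -30053.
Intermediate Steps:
c = 51 (c = 40 + 11 = 51)
w(Q) = -6*Q^(3/2) (w(Q) = (2*Q)*(-3*√Q) = -6*Q^(3/2))
w(20)*(c + p(5)) = (-240*√5)*(51 + 5) = -240*√5*56 = -13440*√5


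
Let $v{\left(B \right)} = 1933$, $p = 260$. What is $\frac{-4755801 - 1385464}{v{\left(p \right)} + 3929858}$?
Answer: $- \frac{6141265}{3931791} \approx -1.562$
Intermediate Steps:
$\frac{-4755801 - 1385464}{v{\left(p \right)} + 3929858} = \frac{-4755801 - 1385464}{1933 + 3929858} = - \frac{6141265}{3931791}$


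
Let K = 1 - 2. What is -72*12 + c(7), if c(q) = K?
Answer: -865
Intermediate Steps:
K = -1
c(q) = -1
-72*12 + c(7) = -72*12 - 1 = -864 - 1 = -865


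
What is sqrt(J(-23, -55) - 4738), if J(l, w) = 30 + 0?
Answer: 2*I*sqrt(1177) ≈ 68.615*I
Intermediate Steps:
J(l, w) = 30
sqrt(J(-23, -55) - 4738) = sqrt(30 - 4738) = sqrt(-4708) = 2*I*sqrt(1177)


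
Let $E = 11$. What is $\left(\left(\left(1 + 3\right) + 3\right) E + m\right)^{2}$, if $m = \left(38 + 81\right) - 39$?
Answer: $24649$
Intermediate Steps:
$m = 80$ ($m = 119 - 39 = 80$)
$\left(\left(\left(1 + 3\right) + 3\right) E + m\right)^{2} = \left(\left(\left(1 + 3\right) + 3\right) 11 + 80\right)^{2} = \left(\left(4 + 3\right) 11 + 80\right)^{2} = \left(7 \cdot 11 + 80\right)^{2} = \left(77 + 80\right)^{2} = 157^{2} = 24649$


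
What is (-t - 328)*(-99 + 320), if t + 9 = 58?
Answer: -83317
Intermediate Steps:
t = 49 (t = -9 + 58 = 49)
(-t - 328)*(-99 + 320) = (-1*49 - 328)*(-99 + 320) = (-49 - 328)*221 = -377*221 = -83317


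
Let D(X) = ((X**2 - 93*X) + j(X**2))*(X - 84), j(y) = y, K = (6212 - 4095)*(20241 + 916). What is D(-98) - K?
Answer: -49943973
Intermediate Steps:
K = 44789369 (K = 2117*21157 = 44789369)
D(X) = (-84 + X)*(-93*X + 2*X**2) (D(X) = ((X**2 - 93*X) + X**2)*(X - 84) = (-93*X + 2*X**2)*(-84 + X) = (-84 + X)*(-93*X + 2*X**2))
D(-98) - K = -98*(7812 - 261*(-98) + 2*(-98)**2) - 1*44789369 = -98*(7812 + 25578 + 2*9604) - 44789369 = -98*(7812 + 25578 + 19208) - 44789369 = -98*52598 - 44789369 = -5154604 - 44789369 = -49943973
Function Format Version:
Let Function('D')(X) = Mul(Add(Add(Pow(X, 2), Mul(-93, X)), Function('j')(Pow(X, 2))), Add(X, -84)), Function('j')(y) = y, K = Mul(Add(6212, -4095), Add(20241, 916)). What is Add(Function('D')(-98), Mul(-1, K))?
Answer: -49943973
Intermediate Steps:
K = 44789369 (K = Mul(2117, 21157) = 44789369)
Function('D')(X) = Mul(Add(-84, X), Add(Mul(-93, X), Mul(2, Pow(X, 2)))) (Function('D')(X) = Mul(Add(Add(Pow(X, 2), Mul(-93, X)), Pow(X, 2)), Add(X, -84)) = Mul(Add(Mul(-93, X), Mul(2, Pow(X, 2))), Add(-84, X)) = Mul(Add(-84, X), Add(Mul(-93, X), Mul(2, Pow(X, 2)))))
Add(Function('D')(-98), Mul(-1, K)) = Add(Mul(-98, Add(7812, Mul(-261, -98), Mul(2, Pow(-98, 2)))), Mul(-1, 44789369)) = Add(Mul(-98, Add(7812, 25578, Mul(2, 9604))), -44789369) = Add(Mul(-98, Add(7812, 25578, 19208)), -44789369) = Add(Mul(-98, 52598), -44789369) = Add(-5154604, -44789369) = -49943973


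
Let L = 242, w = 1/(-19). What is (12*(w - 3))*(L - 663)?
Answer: 293016/19 ≈ 15422.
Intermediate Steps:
w = -1/19 ≈ -0.052632
(12*(w - 3))*(L - 663) = (12*(-1/19 - 3))*(242 - 663) = (12*(-58/19))*(-421) = -696/19*(-421) = 293016/19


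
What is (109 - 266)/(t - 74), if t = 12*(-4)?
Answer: 157/122 ≈ 1.2869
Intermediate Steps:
t = -48
(109 - 266)/(t - 74) = (109 - 266)/(-48 - 74) = -157/(-122) = -157*(-1/122) = 157/122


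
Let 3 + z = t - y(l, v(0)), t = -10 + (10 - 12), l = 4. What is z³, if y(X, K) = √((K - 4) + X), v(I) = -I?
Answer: -3375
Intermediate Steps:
y(X, K) = √(-4 + K + X) (y(X, K) = √((-4 + K) + X) = √(-4 + K + X))
t = -12 (t = -10 - 2 = -12)
z = -15 (z = -3 + (-12 - √(-4 - 1*0 + 4)) = -3 + (-12 - √(-4 + 0 + 4)) = -3 + (-12 - √0) = -3 + (-12 - 1*0) = -3 + (-12 + 0) = -3 - 12 = -15)
z³ = (-15)³ = -3375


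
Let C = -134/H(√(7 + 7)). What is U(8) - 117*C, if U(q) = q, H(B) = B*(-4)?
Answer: 8 - 7839*√14/28 ≈ -1039.5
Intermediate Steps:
H(B) = -4*B
C = 67*√14/28 (C = -134*(-1/(4*√(7 + 7))) = -134*(-√14/56) = -(-67)*√14/28 = 67*√14/28 ≈ 8.9532)
U(8) - 117*C = 8 - 7839*√14/28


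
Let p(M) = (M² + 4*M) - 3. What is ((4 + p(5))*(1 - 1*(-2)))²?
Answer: 19044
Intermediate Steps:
p(M) = -3 + M² + 4*M
((4 + p(5))*(1 - 1*(-2)))² = ((4 + (-3 + 5² + 4*5))*(1 - 1*(-2)))² = ((4 + (-3 + 25 + 20))*(1 + 2))² = ((4 + 42)*3)² = (46*3)² = 138² = 19044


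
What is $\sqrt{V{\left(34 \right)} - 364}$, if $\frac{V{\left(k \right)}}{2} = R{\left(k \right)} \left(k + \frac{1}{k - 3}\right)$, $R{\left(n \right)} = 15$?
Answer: $\frac{\sqrt{631346}}{31} \approx 25.631$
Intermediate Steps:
$V{\left(k \right)} = 30 k + \frac{30}{-3 + k}$ ($V{\left(k \right)} = 2 \cdot 15 \left(k + \frac{1}{k - 3}\right) = 2 \cdot 15 \left(k + \frac{1}{-3 + k}\right) = 2 \left(15 k + \frac{15}{-3 + k}\right) = 30 k + \frac{30}{-3 + k}$)
$\sqrt{V{\left(34 \right)} - 364} = \sqrt{\frac{30 \left(1 + 34^{2} - 102\right)}{-3 + 34} - 364} = \sqrt{\frac{30 \left(1 + 1156 - 102\right)}{31} - 364} = \sqrt{30 \cdot \frac{1}{31} \cdot 1055 - 364} = \sqrt{\frac{31650}{31} - 364} = \sqrt{\frac{20366}{31}} = \frac{\sqrt{631346}}{31}$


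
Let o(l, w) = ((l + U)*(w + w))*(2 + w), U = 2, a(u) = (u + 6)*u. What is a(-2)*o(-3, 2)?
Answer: 128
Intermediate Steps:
a(u) = u*(6 + u) (a(u) = (6 + u)*u = u*(6 + u))
o(l, w) = 2*w*(2 + l)*(2 + w) (o(l, w) = ((l + 2)*(w + w))*(2 + w) = ((2 + l)*(2*w))*(2 + w) = (2*w*(2 + l))*(2 + w) = 2*w*(2 + l)*(2 + w))
a(-2)*o(-3, 2) = (-2*(6 - 2))*(2*2*(4 + 2*(-3) + 2*2 - 3*2)) = (-2*4)*(2*2*(4 - 6 + 4 - 6)) = -16*2*(-4) = -8*(-16) = 128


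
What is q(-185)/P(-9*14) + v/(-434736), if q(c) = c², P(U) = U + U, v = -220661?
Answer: -411756473/3043152 ≈ -135.31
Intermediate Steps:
P(U) = 2*U
q(-185)/P(-9*14) + v/(-434736) = (-185)²/((2*(-9*14))) - 220661/(-434736) = 34225/((2*(-126))) - 220661*(-1/434736) = 34225/(-252) + 220661/434736 = 34225*(-1/252) + 220661/434736 = -34225/252 + 220661/434736 = -411756473/3043152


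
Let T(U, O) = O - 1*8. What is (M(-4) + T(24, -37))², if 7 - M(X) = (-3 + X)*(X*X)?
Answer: 5476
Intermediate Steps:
M(X) = 7 - X²*(-3 + X) (M(X) = 7 - (-3 + X)*X*X = 7 - (-3 + X)*X² = 7 - X²*(-3 + X))
T(U, O) = -8 + O (T(U, O) = O - 8 = -8 + O)
(M(-4) + T(24, -37))² = ((7 - 1*(-4)³ + 3*(-4)²) + (-8 - 37))² = ((7 - 1*(-64) + 3*16) - 45)² = ((7 + 64 + 48) - 45)² = (119 - 45)² = 74² = 5476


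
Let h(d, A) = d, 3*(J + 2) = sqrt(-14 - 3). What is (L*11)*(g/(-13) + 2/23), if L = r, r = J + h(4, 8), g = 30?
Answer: -14608/299 - 7304*I*sqrt(17)/897 ≈ -48.856 - 33.573*I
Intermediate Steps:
J = -2 + I*sqrt(17)/3 (J = -2 + sqrt(-14 - 3)/3 = -2 + sqrt(-17)/3 = -2 + (I*sqrt(17))/3 = -2 + I*sqrt(17)/3 ≈ -2.0 + 1.3744*I)
r = 2 + I*sqrt(17)/3 (r = (-2 + I*sqrt(17)/3) + 4 = 2 + I*sqrt(17)/3 ≈ 2.0 + 1.3744*I)
L = 2 + I*sqrt(17)/3 ≈ 2.0 + 1.3744*I
(L*11)*(g/(-13) + 2/23) = ((2 + I*sqrt(17)/3)*11)*(30/(-13) + 2/23) = (22 + 11*I*sqrt(17)/3)*(30*(-1/13) + 2*(1/23)) = (22 + 11*I*sqrt(17)/3)*(-30/13 + 2/23) = (22 + 11*I*sqrt(17)/3)*(-664/299) = -14608/299 - 7304*I*sqrt(17)/897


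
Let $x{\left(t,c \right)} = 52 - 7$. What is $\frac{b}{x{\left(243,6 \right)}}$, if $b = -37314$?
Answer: $- \frac{4146}{5} \approx -829.2$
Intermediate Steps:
$x{\left(t,c \right)} = 45$ ($x{\left(t,c \right)} = 52 - 7 = 45$)
$\frac{b}{x{\left(243,6 \right)}} = - \frac{37314}{45} = \left(-37314\right) \frac{1}{45} = - \frac{4146}{5}$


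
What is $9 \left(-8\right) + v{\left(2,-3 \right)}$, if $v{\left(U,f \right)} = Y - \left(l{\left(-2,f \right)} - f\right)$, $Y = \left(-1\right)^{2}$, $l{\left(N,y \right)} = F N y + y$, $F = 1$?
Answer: $-77$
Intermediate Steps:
$l{\left(N,y \right)} = y + N y$ ($l{\left(N,y \right)} = 1 N y + y = N y + y = y + N y$)
$Y = 1$
$v{\left(U,f \right)} = 1 + 2 f$ ($v{\left(U,f \right)} = 1 - \left(f \left(1 - 2\right) - f\right) = 1 - \left(f \left(-1\right) - f\right) = 1 - \left(- f - f\right) = 1 - - 2 f = 1 + 2 f$)
$9 \left(-8\right) + v{\left(2,-3 \right)} = 9 \left(-8\right) + \left(1 + 2 \left(-3\right)\right) = -72 + \left(1 - 6\right) = -72 - 5 = -77$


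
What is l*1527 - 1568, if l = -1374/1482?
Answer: -736979/247 ≈ -2983.7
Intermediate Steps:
l = -229/247 (l = -1374*1/1482 = -229/247 ≈ -0.92713)
l*1527 - 1568 = -229/247*1527 - 1568 = -349683/247 - 1568 = -736979/247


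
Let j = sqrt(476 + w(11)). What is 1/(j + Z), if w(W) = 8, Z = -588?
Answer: -1/566 ≈ -0.0017668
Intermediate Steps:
j = 22 (j = sqrt(476 + 8) = sqrt(484) = 22)
1/(j + Z) = 1/(22 - 588) = 1/(-566) = -1/566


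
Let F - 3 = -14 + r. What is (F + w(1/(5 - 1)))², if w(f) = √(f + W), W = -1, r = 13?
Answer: (4 + I*√3)²/4 ≈ 3.25 + 3.4641*I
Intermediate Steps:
w(f) = √(-1 + f) (w(f) = √(f - 1) = √(-1 + f))
F = 2 (F = 3 + (-14 + 13) = 3 - 1 = 2)
(F + w(1/(5 - 1)))² = (2 + √(-1 + 1/(5 - 1)))² = (2 + √(-1 + 1/4))² = (2 + √(-1 + ¼))² = (2 + √(-¾))² = (2 + I*√3/2)²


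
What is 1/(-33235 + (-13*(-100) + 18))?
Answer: -1/31917 ≈ -3.1331e-5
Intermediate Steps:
1/(-33235 + (-13*(-100) + 18)) = 1/(-33235 + (1300 + 18)) = 1/(-33235 + 1318) = 1/(-31917) = -1/31917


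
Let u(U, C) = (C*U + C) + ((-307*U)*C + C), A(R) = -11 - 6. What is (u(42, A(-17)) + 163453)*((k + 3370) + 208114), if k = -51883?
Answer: 60952100703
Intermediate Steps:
A(R) = -17
u(U, C) = 2*C - 306*C*U (u(U, C) = (C + C*U) + (-307*C*U + C) = (C + C*U) + (C - 307*C*U) = 2*C - 306*C*U)
(u(42, A(-17)) + 163453)*((k + 3370) + 208114) = (2*(-17)*(1 - 153*42) + 163453)*((-51883 + 3370) + 208114) = (2*(-17)*(1 - 6426) + 163453)*(-48513 + 208114) = (2*(-17)*(-6425) + 163453)*159601 = (218450 + 163453)*159601 = 381903*159601 = 60952100703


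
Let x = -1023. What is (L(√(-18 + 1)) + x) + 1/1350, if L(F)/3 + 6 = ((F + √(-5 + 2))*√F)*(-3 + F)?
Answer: -1405349/1350 - 51*(-17)^(¼) - 9*(-17)^(¾) - 9*I*√3*17^(¼)*√I + 3*I*√3*17^(¾)*I^(3/2) ≈ -1069.3 - 179.65*I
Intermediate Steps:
L(F) = -18 + 3*√F*(-3 + F)*(F + I*√3) (L(F) = -18 + 3*(((F + √(-5 + 2))*√F)*(-3 + F)) = -18 + 3*(((F + √(-3))*√F)*(-3 + F)) = -18 + 3*(((F + I*√3)*√F)*(-3 + F)) = -18 + 3*((√F*(F + I*√3))*(-3 + F)) = -18 + 3*(√F*(-3 + F)*(F + I*√3)) = -18 + 3*√F*(-3 + F)*(F + I*√3))
(L(√(-18 + 1)) + x) + 1/1350 = ((-18 - 9*(-18 + 1)^(¾) + 3*(√(-18 + 1))^(5/2) - 9*I*√3*√(√(-18 + 1)) + 3*I*√3*(√(-18 + 1))^(3/2)) - 1023) + 1/1350 = ((-18 - 9*(-17)^(¾) + 3*(√(-17))^(5/2) - 9*I*√3*√(√(-17)) + 3*I*√3*(√(-17))^(3/2)) - 1023) + 1/1350 = ((-18 - 9*17^(¾)*I^(3/2) + 3*(I*√17)^(5/2) - 9*I*√3*√(I*√17) + 3*I*√3*(I*√17)^(3/2)) - 1023) + 1/1350 = ((-18 - 9*17^(¾)*I^(3/2) + 3*(17*17^(¼)*(-√I)) - 9*I*√3*17^(¼)*√I + 3*I*√3*(17^(¾)*I^(3/2))) - 1023) + 1/1350 = ((-18 - 9*17^(¾)*I^(3/2) - 51*17^(¼)*√I - 9*I*√3*17^(¼)*√I + 3*I*√3*17^(¾)*I^(3/2)) - 1023) + 1/1350 = ((-18 - 51*17^(¼)*√I - 9*17^(¾)*I^(3/2) - 9*I*√3*17^(¼)*√I + 3*I*√3*17^(¾)*I^(3/2)) - 1023) + 1/1350 = (-1041 - 51*17^(¼)*√I - 9*17^(¾)*I^(3/2) - 9*I*√3*17^(¼)*√I + 3*I*√3*17^(¾)*I^(3/2)) + 1/1350 = -1405349/1350 - 51*17^(¼)*√I - 9*17^(¾)*I^(3/2) - 9*I*√3*17^(¼)*√I + 3*I*√3*17^(¾)*I^(3/2)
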